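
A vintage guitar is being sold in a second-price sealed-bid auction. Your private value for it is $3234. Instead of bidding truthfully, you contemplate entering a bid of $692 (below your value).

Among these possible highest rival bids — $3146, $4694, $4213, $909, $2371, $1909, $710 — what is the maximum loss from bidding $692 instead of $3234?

$2524

$3146: truthful gives $88, deviation gives $0 → loss $88.
$4694: same outcome either way → loss $0.
$4213: same outcome either way → loss $0.
$909: truthful gives $2325, deviation gives $0 → loss $2325.
$2371: truthful gives $863, deviation gives $0 → loss $863.
$1909: truthful gives $1325, deviation gives $0 → loss $1325.
$710: truthful gives $2524, deviation gives $0 → loss $2524.
Maximum loss: $2524.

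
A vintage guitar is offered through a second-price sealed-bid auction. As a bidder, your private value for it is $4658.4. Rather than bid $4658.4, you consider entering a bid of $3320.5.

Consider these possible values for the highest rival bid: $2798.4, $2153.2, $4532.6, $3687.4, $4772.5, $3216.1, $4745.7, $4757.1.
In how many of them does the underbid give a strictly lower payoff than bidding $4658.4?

The deviation hurts exactly when the highest competing bid lies strictly between $3320.5 and $4658.4 — underbidding then forfeits a profitable win.
$2798.4: below both → same outcome either way.
$2153.2: below both → same outcome either way.
$4532.6: inside the interval → strictly worse (loss $125.8).
$3687.4: inside the interval → strictly worse (loss $971).
$4772.5: above both → same outcome either way.
$3216.1: below both → same outcome either way.
$4745.7: above both → same outcome either way.
$4757.1: above both → same outcome either way.
Count: 2.

2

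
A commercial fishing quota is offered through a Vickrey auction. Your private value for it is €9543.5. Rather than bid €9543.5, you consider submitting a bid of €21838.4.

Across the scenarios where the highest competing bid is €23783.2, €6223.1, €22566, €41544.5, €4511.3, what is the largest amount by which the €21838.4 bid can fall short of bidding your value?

€0

€23783.2: same outcome either way → loss €0.
€6223.1: same outcome either way → loss €0.
€22566: same outcome either way → loss €0.
€41544.5: same outcome either way → loss €0.
€4511.3: same outcome either way → loss €0.
Maximum loss: €0.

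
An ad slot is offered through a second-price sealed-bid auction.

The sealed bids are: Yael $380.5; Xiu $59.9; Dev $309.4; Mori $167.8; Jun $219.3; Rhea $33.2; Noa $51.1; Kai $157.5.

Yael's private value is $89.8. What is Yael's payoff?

Highest bid: Yael at $380.5, so Yael wins.
Second-highest bid: Dev at $309.4 — that is the price the winner pays.
Yael's payoff = value − price = $89.8 − $309.4 = −$219.6.

−$219.6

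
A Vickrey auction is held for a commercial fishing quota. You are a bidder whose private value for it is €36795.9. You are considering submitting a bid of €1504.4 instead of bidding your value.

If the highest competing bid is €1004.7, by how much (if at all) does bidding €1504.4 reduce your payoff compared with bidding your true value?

€0

Bidding your value €36795.9: you win (since €36795.9 > €1004.7) and pay €1004.7. Payoff €35791.2.
Bidding €1504.4: you win and pay €1004.7. Payoff €36795.9 − €1004.7 = €35791.2.
Difference = €35791.2 − €35791.2 = €0; both bids lead to the same outcome because the competing bid is below both your value and your alternative bid.
Because the price is fixed by the runner-up's bid, deviating from your value can only change a good outcome into a bad one — never the reverse.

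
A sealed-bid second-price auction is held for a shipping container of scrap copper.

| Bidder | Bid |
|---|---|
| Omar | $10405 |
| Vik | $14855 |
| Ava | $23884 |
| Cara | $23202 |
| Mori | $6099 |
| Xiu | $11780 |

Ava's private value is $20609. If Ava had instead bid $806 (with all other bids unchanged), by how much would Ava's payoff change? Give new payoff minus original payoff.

$2593

The highest bid among the other bidders is $23202; Ava's bid doesn't change that.
Original bid $23884: Ava is highest, pays the top rival bid $23202; payoff $20609 − $23202 = −$2593.
Alternative bid $806: Ava is not highest (top rival bid is $23202); payoff $0.
Change in payoff = $0 − (−$2593) = $2593.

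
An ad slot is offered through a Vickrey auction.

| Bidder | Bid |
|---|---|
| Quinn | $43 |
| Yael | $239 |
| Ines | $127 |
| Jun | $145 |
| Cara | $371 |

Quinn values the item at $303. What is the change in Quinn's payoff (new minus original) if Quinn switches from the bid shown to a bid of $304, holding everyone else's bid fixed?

$0

The highest bid among the other bidders is $371; Quinn's bid doesn't change that.
Original bid $43: Quinn is not highest (top rival bid is $371); payoff $0.
Alternative bid $304: Quinn is not highest (top rival bid is $371); payoff $0.
Change in payoff = $0 − ($0) = $0.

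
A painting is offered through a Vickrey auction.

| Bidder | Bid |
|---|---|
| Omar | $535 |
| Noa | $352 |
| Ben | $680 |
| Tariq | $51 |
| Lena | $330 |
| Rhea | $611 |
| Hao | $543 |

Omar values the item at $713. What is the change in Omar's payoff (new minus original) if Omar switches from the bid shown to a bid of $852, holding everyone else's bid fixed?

$33

The highest bid among the other bidders is $680; Omar's bid doesn't change that.
Original bid $535: Omar is not highest (top rival bid is $680); payoff $0.
Alternative bid $852: Omar is highest, pays the top rival bid $680; payoff $713 − $680 = $33.
Change in payoff = $33 − ($0) = $33.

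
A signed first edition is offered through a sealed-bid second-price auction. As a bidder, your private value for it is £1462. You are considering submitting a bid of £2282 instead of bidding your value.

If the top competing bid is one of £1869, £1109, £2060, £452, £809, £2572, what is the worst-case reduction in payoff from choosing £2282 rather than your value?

£1869: truthful gives £0, deviation gives −£407 → loss £407.
£1109: same outcome either way → loss £0.
£2060: truthful gives £0, deviation gives −£598 → loss £598.
£452: same outcome either way → loss £0.
£809: same outcome either way → loss £0.
£2572: same outcome either way → loss £0.
Maximum loss: £598.

£598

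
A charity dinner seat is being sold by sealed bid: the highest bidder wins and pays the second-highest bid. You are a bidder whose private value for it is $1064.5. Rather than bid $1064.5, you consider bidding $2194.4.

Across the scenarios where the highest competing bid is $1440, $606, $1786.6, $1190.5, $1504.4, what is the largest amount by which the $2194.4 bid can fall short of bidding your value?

$722.1

$1440: truthful gives $0, deviation gives −$375.5 → loss $375.5.
$606: same outcome either way → loss $0.
$1786.6: truthful gives $0, deviation gives −$722.1 → loss $722.1.
$1190.5: truthful gives $0, deviation gives −$126 → loss $126.
$1504.4: truthful gives $0, deviation gives −$439.9 → loss $439.9.
Maximum loss: $722.1.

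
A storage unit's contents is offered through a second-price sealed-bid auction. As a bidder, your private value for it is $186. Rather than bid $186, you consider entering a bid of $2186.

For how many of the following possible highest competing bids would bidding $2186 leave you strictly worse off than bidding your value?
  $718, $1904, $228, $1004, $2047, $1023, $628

7

The deviation hurts exactly when the highest competing bid lies strictly between $186 and $2186 — overbidding then wins at a price above your value.
$718: inside the interval → strictly worse (loss $532).
$1904: inside the interval → strictly worse (loss $1718).
$228: inside the interval → strictly worse (loss $42).
$1004: inside the interval → strictly worse (loss $818).
$2047: inside the interval → strictly worse (loss $1861).
$1023: inside the interval → strictly worse (loss $837).
$628: inside the interval → strictly worse (loss $442).
Count: 7.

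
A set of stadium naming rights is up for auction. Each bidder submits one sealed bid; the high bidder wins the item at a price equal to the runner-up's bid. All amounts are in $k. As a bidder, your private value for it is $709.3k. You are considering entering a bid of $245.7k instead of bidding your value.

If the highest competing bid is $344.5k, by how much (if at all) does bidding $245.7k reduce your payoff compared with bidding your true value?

$364.8k

Bidding your value $709.3k: you win (since $709.3k > $344.5k) and pay $344.5k. Payoff $364.8k.
Bidding $245.7k: you lose. Payoff $0k.
The competing bid $344.5k lies between your shaded bid and your value, so underbidding forfeits an item you could have won at a profitable price.
Loss from deviating = $364.8k − ($0k) = $364.8k.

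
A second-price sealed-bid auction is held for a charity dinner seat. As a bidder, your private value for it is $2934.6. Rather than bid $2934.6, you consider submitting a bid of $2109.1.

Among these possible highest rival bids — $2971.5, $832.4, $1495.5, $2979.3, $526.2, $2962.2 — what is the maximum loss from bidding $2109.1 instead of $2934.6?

$2971.5: same outcome either way → loss $0.
$832.4: same outcome either way → loss $0.
$1495.5: same outcome either way → loss $0.
$2979.3: same outcome either way → loss $0.
$526.2: same outcome either way → loss $0.
$2962.2: same outcome either way → loss $0.
Maximum loss: $0.

$0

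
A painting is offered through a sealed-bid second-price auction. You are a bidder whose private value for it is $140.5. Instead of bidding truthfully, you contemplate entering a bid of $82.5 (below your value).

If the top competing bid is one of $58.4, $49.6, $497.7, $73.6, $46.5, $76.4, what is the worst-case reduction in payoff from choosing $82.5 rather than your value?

$58.4: same outcome either way → loss $0.
$49.6: same outcome either way → loss $0.
$497.7: same outcome either way → loss $0.
$73.6: same outcome either way → loss $0.
$46.5: same outcome either way → loss $0.
$76.4: same outcome either way → loss $0.
Maximum loss: $0.

$0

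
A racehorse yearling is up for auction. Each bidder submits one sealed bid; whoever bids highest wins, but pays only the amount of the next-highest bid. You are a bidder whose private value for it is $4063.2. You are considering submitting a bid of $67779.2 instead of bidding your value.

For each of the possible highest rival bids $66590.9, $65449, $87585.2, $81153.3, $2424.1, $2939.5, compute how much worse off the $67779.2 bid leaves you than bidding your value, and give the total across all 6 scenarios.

The deviation costs you only when the competing bid falls strictly between $4063.2 and $67779.2; elsewhere both bids give the same outcome.
$66590.9: truthful payoff $0, deviation payoff −$62527.7 → loss $62527.7.
$65449: truthful payoff $0, deviation payoff −$61385.8 → loss $61385.8.
$87585.2: outcomes coincide → loss $0.
$81153.3: outcomes coincide → loss $0.
$2424.1: outcomes coincide → loss $0.
$2939.5: outcomes coincide → loss $0.
Total loss = $62527.7 + $61385.8 = $123913.5.
Truthful bidding weakly dominates here: raising your bid can only win items priced above your value, and lowering it can only forfeit items priced below.

$123913.5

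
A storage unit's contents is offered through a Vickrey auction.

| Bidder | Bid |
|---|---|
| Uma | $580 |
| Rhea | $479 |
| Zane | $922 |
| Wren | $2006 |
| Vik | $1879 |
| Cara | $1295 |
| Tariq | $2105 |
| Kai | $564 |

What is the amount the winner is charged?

Highest bid: Tariq at $2105, so Tariq wins.
Second-highest bid: Wren at $2006 — that is the price the winner pays.

$2006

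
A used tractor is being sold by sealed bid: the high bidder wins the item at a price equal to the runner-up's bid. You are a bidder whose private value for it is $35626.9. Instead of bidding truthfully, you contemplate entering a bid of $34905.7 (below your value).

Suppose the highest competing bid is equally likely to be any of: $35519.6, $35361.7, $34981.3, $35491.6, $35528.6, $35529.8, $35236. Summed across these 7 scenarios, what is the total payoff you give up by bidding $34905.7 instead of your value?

The deviation costs you only when the competing bid falls strictly between $34905.7 and $35626.9; elsewhere both bids give the same outcome.
$35519.6: truthful payoff $107.3, deviation payoff $0 → loss $107.3.
$35361.7: truthful payoff $265.2, deviation payoff $0 → loss $265.2.
$34981.3: truthful payoff $645.6, deviation payoff $0 → loss $645.6.
$35491.6: truthful payoff $135.3, deviation payoff $0 → loss $135.3.
$35528.6: truthful payoff $98.3, deviation payoff $0 → loss $98.3.
$35529.8: truthful payoff $97.1, deviation payoff $0 → loss $97.1.
$35236: truthful payoff $390.9, deviation payoff $0 → loss $390.9.
Total loss = $107.3 + $265.2 + $645.6 + $135.3 + $98.3 + $97.1 + $390.9 = $1739.7.
Because the price is fixed by the runner-up's bid, deviating from your value can only change a good outcome into a bad one — never the reverse.

$1739.7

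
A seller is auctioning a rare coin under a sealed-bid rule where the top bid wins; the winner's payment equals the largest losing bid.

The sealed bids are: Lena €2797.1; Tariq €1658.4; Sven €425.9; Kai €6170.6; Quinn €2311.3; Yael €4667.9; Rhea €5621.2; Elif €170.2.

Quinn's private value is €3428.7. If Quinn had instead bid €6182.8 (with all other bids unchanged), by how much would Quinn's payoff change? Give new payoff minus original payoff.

The highest bid among the other bidders is €6170.6; Quinn's bid doesn't change that.
Original bid €2311.3: Quinn is not highest (top rival bid is €6170.6); payoff €0.
Alternative bid €6182.8: Quinn is highest, pays the top rival bid €6170.6; payoff €3428.7 − €6170.6 = −€2741.9.
Change in payoff = −€2741.9 − (€0) = −€2741.9.

−€2741.9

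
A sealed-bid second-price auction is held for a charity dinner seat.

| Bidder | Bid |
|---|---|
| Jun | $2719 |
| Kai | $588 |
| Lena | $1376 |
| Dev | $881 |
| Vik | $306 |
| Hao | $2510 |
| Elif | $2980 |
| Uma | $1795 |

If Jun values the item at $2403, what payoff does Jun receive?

$0

Highest bid: Elif at $2980, so Elif wins.
Second-highest bid: Jun at $2719 — that is the price the winner pays.
Jun did not win, so Jun pays nothing and receives nothing: payoff $0.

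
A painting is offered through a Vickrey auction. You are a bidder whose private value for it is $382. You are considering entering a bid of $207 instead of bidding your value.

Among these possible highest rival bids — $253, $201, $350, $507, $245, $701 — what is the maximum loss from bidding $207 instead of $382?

$137

$253: truthful gives $129, deviation gives $0 → loss $129.
$201: same outcome either way → loss $0.
$350: truthful gives $32, deviation gives $0 → loss $32.
$507: same outcome either way → loss $0.
$245: truthful gives $137, deviation gives $0 → loss $137.
$701: same outcome either way → loss $0.
Maximum loss: $137.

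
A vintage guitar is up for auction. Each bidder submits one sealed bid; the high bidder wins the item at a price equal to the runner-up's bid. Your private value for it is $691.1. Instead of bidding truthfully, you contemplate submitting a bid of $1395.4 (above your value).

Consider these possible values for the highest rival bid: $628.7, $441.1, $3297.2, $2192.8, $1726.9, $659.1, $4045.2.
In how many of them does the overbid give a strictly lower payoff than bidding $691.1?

0

The deviation hurts exactly when the highest competing bid lies strictly between $691.1 and $1395.4 — overbidding then wins at a price above your value.
$628.7: below both → same outcome either way.
$441.1: below both → same outcome either way.
$3297.2: above both → same outcome either way.
$2192.8: above both → same outcome either way.
$1726.9: above both → same outcome either way.
$659.1: below both → same outcome either way.
$4045.2: above both → same outcome either way.
Count: 0.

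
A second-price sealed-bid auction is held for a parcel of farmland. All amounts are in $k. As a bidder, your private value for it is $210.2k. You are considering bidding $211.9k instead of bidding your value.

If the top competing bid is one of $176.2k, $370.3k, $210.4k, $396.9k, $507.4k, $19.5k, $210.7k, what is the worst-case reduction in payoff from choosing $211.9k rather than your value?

$0.5k

$176.2k: same outcome either way → loss $0k.
$370.3k: same outcome either way → loss $0k.
$210.4k: truthful gives $0k, deviation gives −$0.2k → loss $0.2k.
$396.9k: same outcome either way → loss $0k.
$507.4k: same outcome either way → loss $0k.
$19.5k: same outcome either way → loss $0k.
$210.7k: truthful gives $0k, deviation gives −$0.5k → loss $0.5k.
Maximum loss: $0.5k.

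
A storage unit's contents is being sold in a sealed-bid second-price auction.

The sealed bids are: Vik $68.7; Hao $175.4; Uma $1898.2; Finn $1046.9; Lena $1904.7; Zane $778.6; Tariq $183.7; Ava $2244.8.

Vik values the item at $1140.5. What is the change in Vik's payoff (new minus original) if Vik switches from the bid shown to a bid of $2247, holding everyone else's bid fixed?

−$1104.3

The highest bid among the other bidders is $2244.8; Vik's bid doesn't change that.
Original bid $68.7: Vik is not highest (top rival bid is $2244.8); payoff $0.
Alternative bid $2247: Vik is highest, pays the top rival bid $2244.8; payoff $1140.5 − $2244.8 = −$1104.3.
Change in payoff = −$1104.3 − ($0) = −$1104.3.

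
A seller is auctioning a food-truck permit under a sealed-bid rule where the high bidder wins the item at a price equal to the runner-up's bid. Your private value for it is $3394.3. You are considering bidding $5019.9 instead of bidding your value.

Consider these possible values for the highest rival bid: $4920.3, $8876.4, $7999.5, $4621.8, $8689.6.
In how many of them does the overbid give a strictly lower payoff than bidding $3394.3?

2

The deviation hurts exactly when the highest competing bid lies strictly between $3394.3 and $5019.9 — overbidding then wins at a price above your value.
$4920.3: inside the interval → strictly worse (loss $1526).
$8876.4: above both → same outcome either way.
$7999.5: above both → same outcome either way.
$4621.8: inside the interval → strictly worse (loss $1227.5).
$8689.6: above both → same outcome either way.
Count: 2.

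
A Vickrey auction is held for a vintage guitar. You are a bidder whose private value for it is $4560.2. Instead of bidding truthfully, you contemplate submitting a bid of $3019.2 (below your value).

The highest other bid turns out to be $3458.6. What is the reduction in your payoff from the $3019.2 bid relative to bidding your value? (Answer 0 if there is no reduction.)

Bidding your value $4560.2: you win (since $4560.2 > $3458.6) and pay $3458.6. Payoff $1101.6.
Bidding $3019.2: you lose. Payoff $0.
The competing bid $3458.6 lies between your shaded bid and your value, so underbidding forfeits an item you could have won at a profitable price.
Loss from deviating = $1101.6 − ($0) = $1101.6.

$1101.6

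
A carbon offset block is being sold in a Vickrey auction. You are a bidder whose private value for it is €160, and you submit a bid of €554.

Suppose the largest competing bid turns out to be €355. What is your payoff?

−€195

Your bid €554 exceeds the highest competing bid €355, so you win.
In a second-price auction the winner pays the second-highest bid, €355.
Payoff = value − price = €160 − €355 = −€195.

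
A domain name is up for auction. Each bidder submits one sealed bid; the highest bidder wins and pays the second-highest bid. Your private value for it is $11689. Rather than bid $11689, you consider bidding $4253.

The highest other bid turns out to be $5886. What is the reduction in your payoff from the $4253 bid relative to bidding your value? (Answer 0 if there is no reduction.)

$5803

Bidding your value $11689: you win (since $11689 > $5886) and pay $5886. Payoff $5803.
Bidding $4253: you lose. Payoff $0.
The competing bid $5886 lies between your shaded bid and your value, so underbidding forfeits an item you could have won at a profitable price.
Loss from deviating = $5803 − ($0) = $5803.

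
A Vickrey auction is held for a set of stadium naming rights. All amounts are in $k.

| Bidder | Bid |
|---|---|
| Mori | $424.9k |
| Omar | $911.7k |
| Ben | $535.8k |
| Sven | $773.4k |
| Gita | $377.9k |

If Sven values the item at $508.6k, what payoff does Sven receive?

$0k

Highest bid: Omar at $911.7k, so Omar wins.
Second-highest bid: Sven at $773.4k — that is the price the winner pays.
Sven did not win, so Sven pays nothing and receives nothing: payoff $0k.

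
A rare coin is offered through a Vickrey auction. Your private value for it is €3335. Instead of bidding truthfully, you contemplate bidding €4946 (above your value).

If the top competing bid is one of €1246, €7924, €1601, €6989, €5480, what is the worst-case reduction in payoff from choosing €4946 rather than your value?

€1246: same outcome either way → loss €0.
€7924: same outcome either way → loss €0.
€1601: same outcome either way → loss €0.
€6989: same outcome either way → loss €0.
€5480: same outcome either way → loss €0.
Maximum loss: €0.

€0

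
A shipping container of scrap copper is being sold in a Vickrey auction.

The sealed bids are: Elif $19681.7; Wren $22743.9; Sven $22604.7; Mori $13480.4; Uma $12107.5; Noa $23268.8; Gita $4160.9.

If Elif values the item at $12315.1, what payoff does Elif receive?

Highest bid: Noa at $23268.8, so Noa wins.
Second-highest bid: Wren at $22743.9 — that is the price the winner pays.
Elif did not win, so Elif pays nothing and receives nothing: payoff $0.

$0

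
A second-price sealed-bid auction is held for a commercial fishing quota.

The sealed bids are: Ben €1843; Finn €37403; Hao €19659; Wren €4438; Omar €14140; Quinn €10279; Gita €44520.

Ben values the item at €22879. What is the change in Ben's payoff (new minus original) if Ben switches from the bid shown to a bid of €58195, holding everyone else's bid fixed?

−€21641

The highest bid among the other bidders is €44520; Ben's bid doesn't change that.
Original bid €1843: Ben is not highest (top rival bid is €44520); payoff €0.
Alternative bid €58195: Ben is highest, pays the top rival bid €44520; payoff €22879 − €44520 = −€21641.
Change in payoff = −€21641 − (€0) = −€21641.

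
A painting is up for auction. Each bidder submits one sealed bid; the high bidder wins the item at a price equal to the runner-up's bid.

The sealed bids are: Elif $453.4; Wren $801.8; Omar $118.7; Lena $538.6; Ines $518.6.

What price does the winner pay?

Highest bid: Wren at $801.8, so Wren wins.
Second-highest bid: Lena at $538.6 — that is the price the winner pays.

$538.6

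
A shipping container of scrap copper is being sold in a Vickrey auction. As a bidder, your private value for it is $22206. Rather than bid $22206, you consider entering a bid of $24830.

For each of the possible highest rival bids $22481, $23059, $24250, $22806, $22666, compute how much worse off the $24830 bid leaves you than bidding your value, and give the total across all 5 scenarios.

$4232

The deviation costs you only when the competing bid falls strictly between $22206 and $24830; elsewhere both bids give the same outcome.
$22481: truthful payoff $0, deviation payoff −$275 → loss $275.
$23059: truthful payoff $0, deviation payoff −$853 → loss $853.
$24250: truthful payoff $0, deviation payoff −$2044 → loss $2044.
$22806: truthful payoff $0, deviation payoff −$600 → loss $600.
$22666: truthful payoff $0, deviation payoff −$460 → loss $460.
Total loss = $275 + $853 + $2044 + $600 + $460 = $4232.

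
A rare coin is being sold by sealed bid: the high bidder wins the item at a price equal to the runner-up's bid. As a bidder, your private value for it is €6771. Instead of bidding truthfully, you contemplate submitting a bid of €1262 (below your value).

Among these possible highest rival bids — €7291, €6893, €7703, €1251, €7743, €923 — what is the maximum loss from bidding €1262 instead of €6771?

€0

€7291: same outcome either way → loss €0.
€6893: same outcome either way → loss €0.
€7703: same outcome either way → loss €0.
€1251: same outcome either way → loss €0.
€7743: same outcome either way → loss €0.
€923: same outcome either way → loss €0.
Maximum loss: €0.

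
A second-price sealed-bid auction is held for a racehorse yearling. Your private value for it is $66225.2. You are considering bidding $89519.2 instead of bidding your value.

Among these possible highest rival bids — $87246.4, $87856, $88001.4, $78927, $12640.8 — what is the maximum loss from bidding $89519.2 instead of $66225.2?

$21776.2

$87246.4: truthful gives $0, deviation gives −$21021.2 → loss $21021.2.
$87856: truthful gives $0, deviation gives −$21630.8 → loss $21630.8.
$88001.4: truthful gives $0, deviation gives −$21776.2 → loss $21776.2.
$78927: truthful gives $0, deviation gives −$12701.8 → loss $12701.8.
$12640.8: same outcome either way → loss $0.
Maximum loss: $21776.2.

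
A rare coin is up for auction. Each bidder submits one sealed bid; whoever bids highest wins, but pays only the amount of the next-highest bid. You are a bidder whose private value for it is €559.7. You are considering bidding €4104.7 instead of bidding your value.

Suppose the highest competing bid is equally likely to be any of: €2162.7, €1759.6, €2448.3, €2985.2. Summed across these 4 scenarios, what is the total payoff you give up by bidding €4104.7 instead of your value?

€7117

The deviation costs you only when the competing bid falls strictly between €559.7 and €4104.7; elsewhere both bids give the same outcome.
€2162.7: truthful payoff €0, deviation payoff −€1603 → loss €1603.
€1759.6: truthful payoff €0, deviation payoff −€1199.9 → loss €1199.9.
€2448.3: truthful payoff €0, deviation payoff −€1888.6 → loss €1888.6.
€2985.2: truthful payoff €0, deviation payoff −€2425.5 → loss €2425.5.
Total loss = €1603 + €1199.9 + €1888.6 + €2425.5 = €7117.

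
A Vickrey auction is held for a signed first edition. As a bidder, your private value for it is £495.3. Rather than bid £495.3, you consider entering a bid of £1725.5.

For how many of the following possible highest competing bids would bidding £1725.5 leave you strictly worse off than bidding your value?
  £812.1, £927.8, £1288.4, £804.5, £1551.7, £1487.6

The deviation hurts exactly when the highest competing bid lies strictly between £495.3 and £1725.5 — overbidding then wins at a price above your value.
£812.1: inside the interval → strictly worse (loss £316.8).
£927.8: inside the interval → strictly worse (loss £432.5).
£1288.4: inside the interval → strictly worse (loss £793.1).
£804.5: inside the interval → strictly worse (loss £309.2).
£1551.7: inside the interval → strictly worse (loss £1056.4).
£1487.6: inside the interval → strictly worse (loss £992.3).
Count: 6.

6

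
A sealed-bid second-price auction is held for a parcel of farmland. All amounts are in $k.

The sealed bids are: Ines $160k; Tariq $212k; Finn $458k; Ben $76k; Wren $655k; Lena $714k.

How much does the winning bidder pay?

$655k

Highest bid: Lena at $714k, so Lena wins.
Second-highest bid: Wren at $655k — that is the price the winner pays.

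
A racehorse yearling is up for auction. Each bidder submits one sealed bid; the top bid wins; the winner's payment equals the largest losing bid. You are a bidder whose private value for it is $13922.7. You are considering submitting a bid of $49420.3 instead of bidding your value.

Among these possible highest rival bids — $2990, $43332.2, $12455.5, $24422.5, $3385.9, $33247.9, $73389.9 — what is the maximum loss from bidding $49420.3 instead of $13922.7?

$2990: same outcome either way → loss $0.
$43332.2: truthful gives $0, deviation gives −$29409.5 → loss $29409.5.
$12455.5: same outcome either way → loss $0.
$24422.5: truthful gives $0, deviation gives −$10499.8 → loss $10499.8.
$3385.9: same outcome either way → loss $0.
$33247.9: truthful gives $0, deviation gives −$19325.2 → loss $19325.2.
$73389.9: same outcome either way → loss $0.
Maximum loss: $29409.5.

$29409.5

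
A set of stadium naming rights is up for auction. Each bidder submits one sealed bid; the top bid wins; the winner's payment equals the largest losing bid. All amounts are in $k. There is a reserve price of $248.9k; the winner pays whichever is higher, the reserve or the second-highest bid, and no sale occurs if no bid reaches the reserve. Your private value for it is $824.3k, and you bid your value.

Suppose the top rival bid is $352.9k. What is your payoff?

$471.4k

Your bid $824.3k is the highest and exceeds the reserve.
Price = max(second-highest bid, reserve) = max($352.9k, $248.9k) = $352.9k.
Payoff = $824.3k − $352.9k = $471.4k.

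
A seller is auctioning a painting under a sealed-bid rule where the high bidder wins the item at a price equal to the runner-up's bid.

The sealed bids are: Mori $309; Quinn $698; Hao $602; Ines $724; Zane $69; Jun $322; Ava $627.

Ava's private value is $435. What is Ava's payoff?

Highest bid: Ines at $724, so Ines wins.
Second-highest bid: Quinn at $698 — that is the price the winner pays.
Ava did not win, so Ava pays nothing and receives nothing: payoff $0.

$0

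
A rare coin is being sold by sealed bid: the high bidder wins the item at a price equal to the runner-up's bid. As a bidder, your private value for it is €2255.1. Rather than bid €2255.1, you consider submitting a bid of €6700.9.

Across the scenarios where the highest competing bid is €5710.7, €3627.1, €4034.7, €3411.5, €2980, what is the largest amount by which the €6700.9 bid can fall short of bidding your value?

€5710.7: truthful gives €0, deviation gives −€3455.6 → loss €3455.6.
€3627.1: truthful gives €0, deviation gives −€1372 → loss €1372.
€4034.7: truthful gives €0, deviation gives −€1779.6 → loss €1779.6.
€3411.5: truthful gives €0, deviation gives −€1156.4 → loss €1156.4.
€2980: truthful gives €0, deviation gives −€724.9 → loss €724.9.
Maximum loss: €3455.6.

€3455.6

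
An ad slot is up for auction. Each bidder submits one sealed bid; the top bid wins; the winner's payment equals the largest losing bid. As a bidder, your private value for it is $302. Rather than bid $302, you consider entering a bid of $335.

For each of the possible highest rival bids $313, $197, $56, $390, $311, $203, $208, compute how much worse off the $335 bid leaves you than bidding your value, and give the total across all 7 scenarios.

The deviation costs you only when the competing bid falls strictly between $302 and $335; elsewhere both bids give the same outcome.
$313: truthful payoff $0, deviation payoff −$11 → loss $11.
$197: outcomes coincide → loss $0.
$56: outcomes coincide → loss $0.
$390: outcomes coincide → loss $0.
$311: truthful payoff $0, deviation payoff −$9 → loss $9.
$203: outcomes coincide → loss $0.
$208: outcomes coincide → loss $0.
Total loss = $11 + $9 = $20.

$20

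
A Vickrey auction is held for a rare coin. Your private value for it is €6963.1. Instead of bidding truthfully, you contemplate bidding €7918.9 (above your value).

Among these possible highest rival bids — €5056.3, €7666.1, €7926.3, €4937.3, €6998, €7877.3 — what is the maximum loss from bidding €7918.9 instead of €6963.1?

€914.2

€5056.3: same outcome either way → loss €0.
€7666.1: truthful gives €0, deviation gives −€703 → loss €703.
€7926.3: same outcome either way → loss €0.
€4937.3: same outcome either way → loss €0.
€6998: truthful gives €0, deviation gives −€34.9 → loss €34.9.
€7877.3: truthful gives €0, deviation gives −€914.2 → loss €914.2.
Maximum loss: €914.2.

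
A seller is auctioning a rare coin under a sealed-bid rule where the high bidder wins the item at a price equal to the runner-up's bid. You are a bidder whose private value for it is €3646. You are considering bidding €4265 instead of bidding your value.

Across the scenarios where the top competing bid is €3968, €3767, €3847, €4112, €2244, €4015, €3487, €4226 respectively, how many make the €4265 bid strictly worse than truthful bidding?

6

The deviation hurts exactly when the highest competing bid lies strictly between €3646 and €4265 — overbidding then wins at a price above your value.
€3968: inside the interval → strictly worse (loss €322).
€3767: inside the interval → strictly worse (loss €121).
€3847: inside the interval → strictly worse (loss €201).
€4112: inside the interval → strictly worse (loss €466).
€2244: below both → same outcome either way.
€4015: inside the interval → strictly worse (loss €369).
€3487: below both → same outcome either way.
€4226: inside the interval → strictly worse (loss €580).
Count: 6.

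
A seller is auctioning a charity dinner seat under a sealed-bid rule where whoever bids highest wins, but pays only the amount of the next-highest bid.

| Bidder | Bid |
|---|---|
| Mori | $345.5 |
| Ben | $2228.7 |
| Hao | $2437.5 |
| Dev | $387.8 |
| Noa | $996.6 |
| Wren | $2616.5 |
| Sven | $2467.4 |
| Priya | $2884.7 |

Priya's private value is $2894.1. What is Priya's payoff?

Highest bid: Priya at $2884.7, so Priya wins.
Second-highest bid: Wren at $2616.5 — that is the price the winner pays.
Priya's payoff = value − price = $2894.1 − $2616.5 = $277.6.

$277.6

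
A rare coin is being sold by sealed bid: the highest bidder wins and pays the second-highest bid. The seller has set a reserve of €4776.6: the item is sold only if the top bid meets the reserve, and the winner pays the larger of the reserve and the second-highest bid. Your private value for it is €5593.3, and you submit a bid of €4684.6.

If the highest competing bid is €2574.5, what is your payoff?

Your bid €4684.6 is the highest bid but falls below the reserve €4776.6, so the item goes unsold. Payoff €0.

€0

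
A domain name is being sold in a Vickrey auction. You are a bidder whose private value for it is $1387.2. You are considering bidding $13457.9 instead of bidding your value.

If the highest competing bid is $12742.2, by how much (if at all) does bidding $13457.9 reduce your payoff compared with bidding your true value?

Bidding your value $1387.2: you lose (since $1387.2 < $12742.2). Payoff $0.
Bidding $13457.9: you win and pay $12742.2. Payoff $1387.2 − $12742.2 = −$11355.
The competing bid $12742.2 lies between your value and your inflated bid, so overbidding wins an item priced above your value.
Loss from deviating = $0 − (−$11355) = $11355.

$11355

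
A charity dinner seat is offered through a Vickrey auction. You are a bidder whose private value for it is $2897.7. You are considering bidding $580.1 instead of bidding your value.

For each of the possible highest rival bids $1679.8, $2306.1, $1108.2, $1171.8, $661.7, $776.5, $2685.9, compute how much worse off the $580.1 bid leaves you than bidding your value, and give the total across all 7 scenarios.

The deviation costs you only when the competing bid falls strictly between $580.1 and $2897.7; elsewhere both bids give the same outcome.
$1679.8: truthful payoff $1217.9, deviation payoff $0 → loss $1217.9.
$2306.1: truthful payoff $591.6, deviation payoff $0 → loss $591.6.
$1108.2: truthful payoff $1789.5, deviation payoff $0 → loss $1789.5.
$1171.8: truthful payoff $1725.9, deviation payoff $0 → loss $1725.9.
$661.7: truthful payoff $2236, deviation payoff $0 → loss $2236.
$776.5: truthful payoff $2121.2, deviation payoff $0 → loss $2121.2.
$2685.9: truthful payoff $211.8, deviation payoff $0 → loss $211.8.
Total loss = $1217.9 + $591.6 + $1789.5 + $1725.9 + $2236 + $2121.2 + $211.8 = $9893.9.
Truthful bidding weakly dominates here: raising your bid can only win items priced above your value, and lowering it can only forfeit items priced below.

$9893.9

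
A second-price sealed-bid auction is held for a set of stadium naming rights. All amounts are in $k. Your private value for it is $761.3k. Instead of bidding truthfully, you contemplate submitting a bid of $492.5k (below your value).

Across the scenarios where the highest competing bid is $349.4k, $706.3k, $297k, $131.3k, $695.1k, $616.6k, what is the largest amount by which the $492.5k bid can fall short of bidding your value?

$144.7k

$349.4k: same outcome either way → loss $0k.
$706.3k: truthful gives $55k, deviation gives $0k → loss $55k.
$297k: same outcome either way → loss $0k.
$131.3k: same outcome either way → loss $0k.
$695.1k: truthful gives $66.2k, deviation gives $0k → loss $66.2k.
$616.6k: truthful gives $144.7k, deviation gives $0k → loss $144.7k.
Maximum loss: $144.7k.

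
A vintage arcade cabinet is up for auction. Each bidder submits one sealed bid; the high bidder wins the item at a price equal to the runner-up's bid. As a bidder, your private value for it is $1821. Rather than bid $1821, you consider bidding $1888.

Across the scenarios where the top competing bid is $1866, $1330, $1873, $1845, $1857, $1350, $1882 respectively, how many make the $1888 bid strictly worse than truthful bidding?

5

The deviation hurts exactly when the highest competing bid lies strictly between $1821 and $1888 — overbidding then wins at a price above your value.
$1866: inside the interval → strictly worse (loss $45).
$1330: below both → same outcome either way.
$1873: inside the interval → strictly worse (loss $52).
$1845: inside the interval → strictly worse (loss $24).
$1857: inside the interval → strictly worse (loss $36).
$1350: below both → same outcome either way.
$1882: inside the interval → strictly worse (loss $61).
Count: 5.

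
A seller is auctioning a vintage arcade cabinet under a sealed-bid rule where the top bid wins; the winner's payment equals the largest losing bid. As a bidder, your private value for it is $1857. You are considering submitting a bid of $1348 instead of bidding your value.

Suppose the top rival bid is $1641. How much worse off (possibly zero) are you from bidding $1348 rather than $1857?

Bidding your value $1857: you win (since $1857 > $1641) and pay $1641. Payoff $216.
Bidding $1348: you lose. Payoff $0.
The competing bid $1641 lies between your shaded bid and your value, so underbidding forfeits an item you could have won at a profitable price.
Loss from deviating = $216 − ($0) = $216.
Truthful bidding weakly dominates here: raising your bid can only win items priced above your value, and lowering it can only forfeit items priced below.

$216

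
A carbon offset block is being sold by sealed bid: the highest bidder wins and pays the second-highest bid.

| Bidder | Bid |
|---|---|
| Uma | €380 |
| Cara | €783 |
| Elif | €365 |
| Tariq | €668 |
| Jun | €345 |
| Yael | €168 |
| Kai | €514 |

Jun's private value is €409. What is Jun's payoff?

Highest bid: Cara at €783, so Cara wins.
Second-highest bid: Tariq at €668 — that is the price the winner pays.
Jun did not win, so Jun pays nothing and receives nothing: payoff €0.

€0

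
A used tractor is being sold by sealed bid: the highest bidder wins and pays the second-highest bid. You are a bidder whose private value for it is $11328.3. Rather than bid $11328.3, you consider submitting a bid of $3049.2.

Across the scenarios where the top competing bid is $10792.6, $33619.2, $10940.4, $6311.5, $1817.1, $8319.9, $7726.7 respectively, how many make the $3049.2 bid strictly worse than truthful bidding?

5

The deviation hurts exactly when the highest competing bid lies strictly between $3049.2 and $11328.3 — underbidding then forfeits a profitable win.
$10792.6: inside the interval → strictly worse (loss $535.7).
$33619.2: above both → same outcome either way.
$10940.4: inside the interval → strictly worse (loss $387.9).
$6311.5: inside the interval → strictly worse (loss $5016.8).
$1817.1: below both → same outcome either way.
$8319.9: inside the interval → strictly worse (loss $3008.4).
$7726.7: inside the interval → strictly worse (loss $3601.6).
Count: 5.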